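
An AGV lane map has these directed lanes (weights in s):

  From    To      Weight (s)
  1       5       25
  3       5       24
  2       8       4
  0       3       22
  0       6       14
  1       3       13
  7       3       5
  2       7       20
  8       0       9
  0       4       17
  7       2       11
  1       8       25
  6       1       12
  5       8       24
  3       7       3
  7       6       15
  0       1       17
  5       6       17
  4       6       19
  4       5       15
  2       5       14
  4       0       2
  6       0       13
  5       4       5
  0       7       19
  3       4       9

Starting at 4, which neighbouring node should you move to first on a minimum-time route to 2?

Compare a few routes:
4 → 0 → 3 → 7 → 2: 2+22+3+11 = 38
4 → 0 → 7 → 2: 2+19+11 = 32
4 → 0 → 6 → 1 → 3 → 7 → 2: 2+14+12+13+3+11 = 55
4 → 0 → 1 → 3 → 7 → 2: 2+17+13+3+11 = 46
Cheapest is 4 → 0 → 7 → 2 at 32 s.
So from 4 the first move is to 0.

0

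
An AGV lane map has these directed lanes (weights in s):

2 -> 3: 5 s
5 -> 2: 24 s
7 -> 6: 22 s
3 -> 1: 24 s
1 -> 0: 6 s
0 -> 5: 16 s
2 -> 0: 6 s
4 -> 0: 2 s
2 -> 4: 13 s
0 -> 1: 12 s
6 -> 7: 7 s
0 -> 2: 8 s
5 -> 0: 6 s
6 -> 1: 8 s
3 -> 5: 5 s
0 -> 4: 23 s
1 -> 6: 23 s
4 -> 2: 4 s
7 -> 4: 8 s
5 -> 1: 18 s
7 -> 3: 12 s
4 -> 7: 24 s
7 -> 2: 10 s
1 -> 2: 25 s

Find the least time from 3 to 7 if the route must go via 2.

56 s

Shortest 3→2: 3 → 5 → 0 → 2 = 19
Best 2 to 7: 2 → 4 → 7 costing 37
Total via 2: 19 + 37 = 56 s.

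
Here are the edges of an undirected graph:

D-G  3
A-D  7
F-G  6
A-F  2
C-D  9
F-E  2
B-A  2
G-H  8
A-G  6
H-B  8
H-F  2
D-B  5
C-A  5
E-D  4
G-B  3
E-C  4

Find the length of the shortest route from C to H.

Shortest distances from C:
C: 0
E: 4  (via C)
A: 5  (via C)
F: 6  (via E)
B: 7  (via A)
D: 8  (via E)
H: 8  (via F)
Shortest route: C–E–F–H = 8.

8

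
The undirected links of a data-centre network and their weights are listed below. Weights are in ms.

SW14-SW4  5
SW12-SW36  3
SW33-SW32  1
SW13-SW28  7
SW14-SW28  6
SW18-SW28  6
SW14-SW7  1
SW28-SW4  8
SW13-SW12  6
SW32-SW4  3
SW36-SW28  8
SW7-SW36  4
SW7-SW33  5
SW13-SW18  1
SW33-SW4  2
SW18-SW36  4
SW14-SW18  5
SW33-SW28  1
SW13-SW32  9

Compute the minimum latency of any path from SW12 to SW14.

8 ms

Compare a few routes:
SW12–SW13–SW18–SW14: 6+1+5 = 12
SW12–SW36–SW18–SW14: 3+4+5 = 12
SW12–SW36–SW7–SW14: 3+4+1 = 8
Cheapest is SW12–SW36–SW7–SW14 at 8 ms.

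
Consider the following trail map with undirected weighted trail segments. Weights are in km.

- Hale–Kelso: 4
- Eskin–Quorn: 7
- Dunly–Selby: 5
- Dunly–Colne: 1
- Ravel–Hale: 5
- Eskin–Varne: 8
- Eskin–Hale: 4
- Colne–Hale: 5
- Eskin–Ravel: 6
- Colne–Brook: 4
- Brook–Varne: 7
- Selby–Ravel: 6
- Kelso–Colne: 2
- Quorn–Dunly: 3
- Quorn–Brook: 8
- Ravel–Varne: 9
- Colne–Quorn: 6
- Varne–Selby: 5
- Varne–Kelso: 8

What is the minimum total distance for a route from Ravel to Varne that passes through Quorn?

26 km

Shortest Ravel→Quorn: Ravel–Eskin–Quorn = 13
Best Quorn to Varne: Quorn–Dunly–Selby–Varne costing 13
Total via Quorn: 13 + 13 = 26 km.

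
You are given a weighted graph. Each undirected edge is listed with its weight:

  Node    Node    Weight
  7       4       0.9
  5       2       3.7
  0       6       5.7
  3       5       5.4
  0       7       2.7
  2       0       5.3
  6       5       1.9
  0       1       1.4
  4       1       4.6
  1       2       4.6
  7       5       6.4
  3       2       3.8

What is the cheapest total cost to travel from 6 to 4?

9.2

Compare a few routes:
6 - 5 - 7 - 4: 1.9+6.4+0.9 = 9.2
6 - 0 - 7 - 4: 5.7+2.7+0.9 = 9.3
The minimum is 9.2 via 6 - 5 - 7 - 4.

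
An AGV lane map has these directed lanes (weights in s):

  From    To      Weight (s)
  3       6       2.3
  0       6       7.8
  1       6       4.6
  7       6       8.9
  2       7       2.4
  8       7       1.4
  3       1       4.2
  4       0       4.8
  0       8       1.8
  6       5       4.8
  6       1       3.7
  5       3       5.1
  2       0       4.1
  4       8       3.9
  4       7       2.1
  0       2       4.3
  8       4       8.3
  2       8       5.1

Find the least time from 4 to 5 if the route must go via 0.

Best 4 to 0: 4–0 costing 4.8
Best 0 to 5: 0–6–5 costing 12.6
Total via 0: 4.8 + 12.6 = 17.4 s.

17.4 s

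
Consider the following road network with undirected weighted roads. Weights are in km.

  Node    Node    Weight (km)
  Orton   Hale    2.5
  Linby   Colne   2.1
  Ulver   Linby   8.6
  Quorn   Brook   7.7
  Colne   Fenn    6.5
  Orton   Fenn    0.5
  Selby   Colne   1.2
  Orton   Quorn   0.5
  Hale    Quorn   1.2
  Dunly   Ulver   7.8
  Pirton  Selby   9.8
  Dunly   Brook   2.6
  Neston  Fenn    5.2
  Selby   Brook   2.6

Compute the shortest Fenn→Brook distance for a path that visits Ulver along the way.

27.6 km

Best Fenn to Ulver: Fenn–Colne–Linby–Ulver costing 17.2
Shortest Ulver→Brook: Ulver–Dunly–Brook = 10.4
Total via Ulver: 17.2 + 10.4 = 27.6 km.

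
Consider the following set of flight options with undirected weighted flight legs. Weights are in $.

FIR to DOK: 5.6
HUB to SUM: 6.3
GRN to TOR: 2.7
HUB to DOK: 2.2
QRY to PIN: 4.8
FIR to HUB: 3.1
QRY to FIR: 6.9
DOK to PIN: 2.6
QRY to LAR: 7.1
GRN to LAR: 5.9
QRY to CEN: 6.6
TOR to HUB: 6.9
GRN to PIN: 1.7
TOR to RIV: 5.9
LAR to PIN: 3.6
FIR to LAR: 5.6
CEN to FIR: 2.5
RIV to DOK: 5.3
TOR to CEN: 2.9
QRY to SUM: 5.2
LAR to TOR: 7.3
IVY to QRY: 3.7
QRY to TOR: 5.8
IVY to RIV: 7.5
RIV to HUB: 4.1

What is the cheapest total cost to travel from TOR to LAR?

Compare a few routes:
TOR - LAR: 7.3 = 7.3
TOR - GRN - PIN - LAR: 2.7+1.7+3.6 = 8
TOR - CEN - FIR - LAR: 2.9+2.5+5.6 = 11
TOR - GRN - LAR: 2.7+5.9 = 8.6
Cheapest is TOR - LAR at $7.3.

$7.3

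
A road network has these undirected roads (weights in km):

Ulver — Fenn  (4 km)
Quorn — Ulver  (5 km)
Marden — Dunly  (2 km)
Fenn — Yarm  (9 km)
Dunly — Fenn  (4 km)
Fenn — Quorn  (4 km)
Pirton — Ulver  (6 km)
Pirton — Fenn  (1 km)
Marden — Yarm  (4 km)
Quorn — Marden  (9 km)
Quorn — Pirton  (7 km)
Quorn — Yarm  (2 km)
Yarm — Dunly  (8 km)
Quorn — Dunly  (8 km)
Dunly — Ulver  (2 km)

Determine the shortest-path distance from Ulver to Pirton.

Enumerating some paths:
Ulver–Dunly–Fenn–Pirton: 2+4+1 = 7
Ulver–Fenn–Pirton: 4+1 = 5
Ulver–Pirton: 6 = 6
The minimum is 5 km via Ulver–Fenn–Pirton.

5 km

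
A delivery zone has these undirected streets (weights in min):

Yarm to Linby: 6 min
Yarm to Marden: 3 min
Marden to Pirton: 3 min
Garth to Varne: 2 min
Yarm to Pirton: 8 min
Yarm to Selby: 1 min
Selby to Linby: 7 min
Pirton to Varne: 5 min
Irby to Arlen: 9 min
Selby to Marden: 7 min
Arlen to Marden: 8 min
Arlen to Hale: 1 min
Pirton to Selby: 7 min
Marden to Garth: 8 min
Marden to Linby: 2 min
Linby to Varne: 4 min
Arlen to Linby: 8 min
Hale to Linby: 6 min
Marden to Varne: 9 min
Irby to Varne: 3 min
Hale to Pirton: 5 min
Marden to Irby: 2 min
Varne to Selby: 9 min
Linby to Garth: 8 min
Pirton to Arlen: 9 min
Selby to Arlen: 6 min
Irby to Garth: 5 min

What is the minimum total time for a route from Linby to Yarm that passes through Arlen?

14 min

Shortest Linby→Arlen: Linby → Hale → Arlen = 7
Shortest Arlen→Yarm: Arlen → Selby → Yarm = 7
Total via Arlen: 7 + 7 = 14 min.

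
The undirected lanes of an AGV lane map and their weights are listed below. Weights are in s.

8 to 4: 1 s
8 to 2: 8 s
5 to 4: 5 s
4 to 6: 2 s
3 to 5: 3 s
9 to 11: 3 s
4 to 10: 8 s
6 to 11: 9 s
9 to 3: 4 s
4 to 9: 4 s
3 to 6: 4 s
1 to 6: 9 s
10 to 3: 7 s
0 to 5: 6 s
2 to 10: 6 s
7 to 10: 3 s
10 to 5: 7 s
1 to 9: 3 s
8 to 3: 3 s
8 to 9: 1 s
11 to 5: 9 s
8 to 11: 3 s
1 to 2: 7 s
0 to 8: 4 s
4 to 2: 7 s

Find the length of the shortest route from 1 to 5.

Shortest distances from 1:
1: 0
9: 3  (via 1)
8: 4  (via 9)
4: 5  (via 8)
11: 6  (via 9)
2: 7  (via 1)
3: 7  (via 9)
6: 7  (via 4)
0: 8  (via 8)
5: 10  (via 4)
Shortest route: 1 → 9 → 8 → 4 → 5 = 10 s.

10 s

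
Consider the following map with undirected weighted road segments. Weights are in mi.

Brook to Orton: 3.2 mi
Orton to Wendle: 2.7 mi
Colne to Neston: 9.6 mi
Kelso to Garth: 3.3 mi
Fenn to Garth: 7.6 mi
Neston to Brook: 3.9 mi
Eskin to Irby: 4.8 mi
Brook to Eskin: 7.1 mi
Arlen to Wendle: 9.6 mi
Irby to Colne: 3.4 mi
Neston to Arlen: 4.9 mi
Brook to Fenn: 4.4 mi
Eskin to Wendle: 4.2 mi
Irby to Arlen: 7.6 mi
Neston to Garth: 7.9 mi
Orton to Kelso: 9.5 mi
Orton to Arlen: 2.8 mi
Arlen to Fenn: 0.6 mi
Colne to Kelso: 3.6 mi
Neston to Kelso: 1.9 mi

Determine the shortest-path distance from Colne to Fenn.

Settle nodes by increasing distance from Colne:
Colne: 0
Irby: 3.4  (via Colne)
Kelso: 3.6  (via Colne)
Neston: 5.5  (via Kelso)
Garth: 6.9  (via Kelso)
Eskin: 8.2  (via Irby)
Brook: 9.4  (via Neston)
Arlen: 10.4  (via Neston)
Fenn: 11  (via Arlen)
Shortest route: Colne → Kelso → Neston → Arlen → Fenn = 11 mi.

11 mi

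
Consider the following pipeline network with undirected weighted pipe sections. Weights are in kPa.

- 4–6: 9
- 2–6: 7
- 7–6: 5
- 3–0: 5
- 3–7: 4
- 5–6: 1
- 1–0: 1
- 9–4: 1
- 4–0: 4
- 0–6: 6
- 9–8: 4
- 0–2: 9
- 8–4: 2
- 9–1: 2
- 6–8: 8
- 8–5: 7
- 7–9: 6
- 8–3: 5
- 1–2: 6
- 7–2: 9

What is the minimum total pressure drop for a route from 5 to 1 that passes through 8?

Best 5 to 8: 5 → 8 costing 7
Best 8 to 1: 8 → 4 → 9 → 1 costing 5
Total via 8: 7 + 5 = 12 kPa.

12 kPa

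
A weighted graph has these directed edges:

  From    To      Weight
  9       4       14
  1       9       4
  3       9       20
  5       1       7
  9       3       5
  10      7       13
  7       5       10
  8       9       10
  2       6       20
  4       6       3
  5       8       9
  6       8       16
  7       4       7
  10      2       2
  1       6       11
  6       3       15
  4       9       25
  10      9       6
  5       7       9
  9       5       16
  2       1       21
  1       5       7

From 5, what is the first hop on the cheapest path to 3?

Enumerating some paths:
5–1–9–3: 7+4+5 = 16
5–8–9–3: 9+10+5 = 24
The minimum is 16 via 5–1–9–3.
So from 5 the first move is to 1.

1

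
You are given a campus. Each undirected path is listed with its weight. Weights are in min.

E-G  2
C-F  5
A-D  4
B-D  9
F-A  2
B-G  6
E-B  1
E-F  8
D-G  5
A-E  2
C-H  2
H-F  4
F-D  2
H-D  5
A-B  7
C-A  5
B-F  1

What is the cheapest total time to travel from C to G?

9 min

Settle nodes by increasing distance from C:
C: 0
H: 2  (via C)
A: 5  (via C)
F: 5  (via C)
B: 6  (via F)
D: 7  (via H)
E: 7  (via A)
G: 9  (via E)
Shortest route: C–A–E–G = 9 min.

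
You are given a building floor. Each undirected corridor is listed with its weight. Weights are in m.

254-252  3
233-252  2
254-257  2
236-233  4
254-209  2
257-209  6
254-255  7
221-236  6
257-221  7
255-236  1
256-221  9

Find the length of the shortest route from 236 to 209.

Shortest distances from 236:
236: 0
255: 1  (via 236)
233: 4  (via 236)
252: 6  (via 233)
221: 6  (via 236)
254: 8  (via 255)
257: 10  (via 254)
209: 10  (via 254)
Shortest route: 236–255–254–209 = 10 m.

10 m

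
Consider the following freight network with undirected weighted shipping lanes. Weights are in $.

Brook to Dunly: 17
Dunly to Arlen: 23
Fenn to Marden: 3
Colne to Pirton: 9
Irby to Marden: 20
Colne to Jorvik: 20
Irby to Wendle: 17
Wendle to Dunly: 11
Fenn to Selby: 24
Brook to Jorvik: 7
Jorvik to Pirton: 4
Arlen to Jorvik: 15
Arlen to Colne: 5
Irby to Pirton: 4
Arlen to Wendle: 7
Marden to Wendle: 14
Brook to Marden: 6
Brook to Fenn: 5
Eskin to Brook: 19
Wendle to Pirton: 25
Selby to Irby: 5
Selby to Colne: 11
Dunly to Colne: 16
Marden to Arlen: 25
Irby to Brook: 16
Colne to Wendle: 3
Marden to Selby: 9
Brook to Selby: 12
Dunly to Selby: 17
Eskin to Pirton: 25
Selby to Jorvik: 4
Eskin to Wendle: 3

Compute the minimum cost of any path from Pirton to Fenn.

$16

Shortest distances from Pirton:
Pirton: 0
Jorvik: 4  (via Pirton)
Irby: 4  (via Pirton)
Selby: 8  (via Jorvik)
Colne: 9  (via Pirton)
Brook: 11  (via Jorvik)
Wendle: 12  (via Colne)
Arlen: 14  (via Colne)
Eskin: 15  (via Wendle)
Fenn: 16  (via Brook)
Shortest route: Pirton → Jorvik → Brook → Fenn = $16.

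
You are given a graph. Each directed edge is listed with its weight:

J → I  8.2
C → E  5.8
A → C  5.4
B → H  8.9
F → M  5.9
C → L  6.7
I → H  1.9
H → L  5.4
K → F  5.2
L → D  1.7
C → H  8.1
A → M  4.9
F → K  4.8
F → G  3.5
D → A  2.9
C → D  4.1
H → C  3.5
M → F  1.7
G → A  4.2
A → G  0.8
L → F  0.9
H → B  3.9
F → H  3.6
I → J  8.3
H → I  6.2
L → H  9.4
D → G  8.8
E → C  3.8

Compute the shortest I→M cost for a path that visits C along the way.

17.3

Shortest I→C: I–H–C = 5.4
Shortest C→M: C–D–A–M = 11.9
Total via C: 5.4 + 11.9 = 17.3.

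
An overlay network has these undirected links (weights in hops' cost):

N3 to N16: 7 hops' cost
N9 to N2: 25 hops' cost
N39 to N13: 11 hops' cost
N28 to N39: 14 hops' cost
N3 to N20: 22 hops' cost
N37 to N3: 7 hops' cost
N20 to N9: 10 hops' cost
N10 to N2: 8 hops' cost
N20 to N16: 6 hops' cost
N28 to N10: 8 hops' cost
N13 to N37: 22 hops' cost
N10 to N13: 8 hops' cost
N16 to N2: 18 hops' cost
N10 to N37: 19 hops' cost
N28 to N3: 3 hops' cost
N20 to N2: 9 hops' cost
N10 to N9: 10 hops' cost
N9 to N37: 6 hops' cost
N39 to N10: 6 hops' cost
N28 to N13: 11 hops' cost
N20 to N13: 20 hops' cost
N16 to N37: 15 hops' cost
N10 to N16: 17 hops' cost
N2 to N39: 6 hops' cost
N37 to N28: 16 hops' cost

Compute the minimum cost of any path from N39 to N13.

11 hops' cost

Compare a few routes:
N39 → N13: 11 = 11
N39 → N10 → N13: 6+8 = 14
N39 → N2 → N10 → N13: 6+8+8 = 22
Cheapest is N39 → N13 at 11 hops' cost.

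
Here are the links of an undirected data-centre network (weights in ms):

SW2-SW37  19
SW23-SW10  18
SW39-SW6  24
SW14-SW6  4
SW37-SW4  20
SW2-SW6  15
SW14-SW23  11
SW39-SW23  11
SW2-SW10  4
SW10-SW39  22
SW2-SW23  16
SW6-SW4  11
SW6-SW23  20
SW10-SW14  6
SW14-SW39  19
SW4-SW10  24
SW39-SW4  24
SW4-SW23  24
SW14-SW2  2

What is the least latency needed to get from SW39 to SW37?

40 ms

Candidate routes:
SW39 → SW14 → SW2 → SW37: 19+2+19 = 40
SW39 → SW4 → SW37: 24+20 = 44
SW39 → SW23 → SW14 → SW2 → SW37: 11+11+2+19 = 43
Cheapest is SW39 → SW14 → SW2 → SW37 at 40 ms.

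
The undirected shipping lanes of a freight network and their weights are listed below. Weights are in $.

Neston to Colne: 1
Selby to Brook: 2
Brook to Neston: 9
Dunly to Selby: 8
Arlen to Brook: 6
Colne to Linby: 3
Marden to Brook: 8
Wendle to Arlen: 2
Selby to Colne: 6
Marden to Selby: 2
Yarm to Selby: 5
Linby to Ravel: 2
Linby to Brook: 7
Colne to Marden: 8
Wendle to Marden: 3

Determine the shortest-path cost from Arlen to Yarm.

Candidate routes:
Arlen - Wendle - Marden - Selby - Yarm: 2+3+2+5 = 12
Arlen - Brook - Selby - Yarm: 6+2+5 = 13
Cheapest is Arlen - Wendle - Marden - Selby - Yarm at $12.

$12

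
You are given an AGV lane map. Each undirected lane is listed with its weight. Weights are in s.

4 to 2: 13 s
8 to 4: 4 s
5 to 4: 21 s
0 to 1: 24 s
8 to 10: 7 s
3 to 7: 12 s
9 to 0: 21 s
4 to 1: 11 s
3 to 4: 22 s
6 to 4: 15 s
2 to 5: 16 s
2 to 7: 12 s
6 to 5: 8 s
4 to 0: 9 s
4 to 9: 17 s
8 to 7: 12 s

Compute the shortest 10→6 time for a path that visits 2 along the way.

48 s

Shortest 10→2: 10 → 8 → 4 → 2 = 24
Best 2 to 6: 2 → 5 → 6 costing 24
Total via 2: 24 + 24 = 48 s.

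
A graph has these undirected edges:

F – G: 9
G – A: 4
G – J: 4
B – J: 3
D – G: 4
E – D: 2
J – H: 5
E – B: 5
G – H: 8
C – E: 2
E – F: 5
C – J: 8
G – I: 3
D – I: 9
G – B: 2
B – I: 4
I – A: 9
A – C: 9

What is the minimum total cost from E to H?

13

Candidate routes:
E–B–G–H: 5+2+8 = 15
E–B–J–H: 5+3+5 = 13
E–D–G–J–H: 2+4+4+5 = 15
E–D–G–H: 2+4+8 = 14
Cheapest is E–B–J–H at 13.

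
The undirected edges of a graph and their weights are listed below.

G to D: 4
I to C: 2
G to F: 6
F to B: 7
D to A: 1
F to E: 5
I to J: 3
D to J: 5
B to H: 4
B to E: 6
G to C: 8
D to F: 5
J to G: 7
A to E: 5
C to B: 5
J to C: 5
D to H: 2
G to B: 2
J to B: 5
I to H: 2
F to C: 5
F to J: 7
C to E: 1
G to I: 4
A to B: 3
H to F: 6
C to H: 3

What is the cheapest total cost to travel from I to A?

Shortest distances from I:
I: 0
C: 2  (via I)
H: 2  (via I)
E: 3  (via C)
J: 3  (via I)
D: 4  (via H)
G: 4  (via I)
A: 5  (via D)
Shortest route: I → H → D → A = 5.

5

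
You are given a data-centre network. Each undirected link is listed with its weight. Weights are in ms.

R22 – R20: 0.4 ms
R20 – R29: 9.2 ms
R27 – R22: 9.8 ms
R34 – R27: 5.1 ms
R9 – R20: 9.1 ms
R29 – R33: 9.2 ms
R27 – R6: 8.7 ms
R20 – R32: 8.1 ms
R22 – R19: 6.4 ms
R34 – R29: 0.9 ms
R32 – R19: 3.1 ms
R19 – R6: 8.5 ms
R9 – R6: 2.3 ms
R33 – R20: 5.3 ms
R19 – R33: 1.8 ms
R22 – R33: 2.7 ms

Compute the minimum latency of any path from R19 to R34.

11.9 ms

Candidate routes:
R19–R33–R22–R20–R29–R34: 1.8+2.7+0.4+9.2+0.9 = 15
R19–R22–R20–R29–R34: 6.4+0.4+9.2+0.9 = 16.9
R19–R33–R29–R34: 1.8+9.2+0.9 = 11.9
Cheapest is R19–R33–R29–R34 at 11.9 ms.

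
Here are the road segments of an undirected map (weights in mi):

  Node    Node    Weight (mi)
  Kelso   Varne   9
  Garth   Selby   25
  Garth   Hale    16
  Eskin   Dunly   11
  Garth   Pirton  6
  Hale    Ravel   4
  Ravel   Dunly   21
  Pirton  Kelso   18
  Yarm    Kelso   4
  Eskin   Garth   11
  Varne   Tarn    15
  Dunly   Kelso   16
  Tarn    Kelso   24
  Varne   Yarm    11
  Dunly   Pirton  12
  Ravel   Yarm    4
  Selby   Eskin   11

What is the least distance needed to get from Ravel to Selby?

Running Dijkstra from Ravel:
Ravel: 0
Yarm: 4  (via Ravel)
Hale: 4  (via Ravel)
Kelso: 8  (via Yarm)
Varne: 15  (via Yarm)
Garth: 20  (via Hale)
Dunly: 21  (via Ravel)
Pirton: 26  (via Kelso)
Tarn: 30  (via Varne)
Eskin: 31  (via Garth)
Selby: 42  (via Eskin)
Shortest route: Ravel–Hale–Garth–Eskin–Selby = 42 mi.

42 mi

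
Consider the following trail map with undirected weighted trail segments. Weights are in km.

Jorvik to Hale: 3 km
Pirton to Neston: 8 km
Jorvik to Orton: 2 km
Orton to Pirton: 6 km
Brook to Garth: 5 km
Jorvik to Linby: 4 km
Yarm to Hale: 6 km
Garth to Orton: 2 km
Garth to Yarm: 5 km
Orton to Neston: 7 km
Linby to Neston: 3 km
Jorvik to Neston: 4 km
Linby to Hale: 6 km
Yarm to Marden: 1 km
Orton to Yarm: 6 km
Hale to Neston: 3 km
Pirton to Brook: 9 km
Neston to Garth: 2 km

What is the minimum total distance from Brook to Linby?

Candidate routes:
Brook–Garth–Neston–Linby: 5+2+3 = 10
Brook–Garth–Orton–Jorvik–Linby: 5+2+2+4 = 13
Brook–Garth–Neston–Jorvik–Linby: 5+2+4+4 = 15
The minimum is 10 km via Brook–Garth–Neston–Linby.

10 km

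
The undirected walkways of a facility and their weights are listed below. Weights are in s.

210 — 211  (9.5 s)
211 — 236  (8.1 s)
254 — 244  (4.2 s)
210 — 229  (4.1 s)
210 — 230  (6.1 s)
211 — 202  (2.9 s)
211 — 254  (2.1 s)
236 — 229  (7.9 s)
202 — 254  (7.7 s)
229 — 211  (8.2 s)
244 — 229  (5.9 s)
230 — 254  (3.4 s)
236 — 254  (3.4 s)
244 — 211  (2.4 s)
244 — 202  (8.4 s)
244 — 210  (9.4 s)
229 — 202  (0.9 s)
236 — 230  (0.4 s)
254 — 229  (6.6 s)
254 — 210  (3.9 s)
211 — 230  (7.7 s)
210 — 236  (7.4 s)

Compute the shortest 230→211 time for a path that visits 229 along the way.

12.1 s

Best 230 to 229: 230–236–229 costing 8.3
Best 229 to 211: 229–202–211 costing 3.8
Total via 229: 8.3 + 3.8 = 12.1 s.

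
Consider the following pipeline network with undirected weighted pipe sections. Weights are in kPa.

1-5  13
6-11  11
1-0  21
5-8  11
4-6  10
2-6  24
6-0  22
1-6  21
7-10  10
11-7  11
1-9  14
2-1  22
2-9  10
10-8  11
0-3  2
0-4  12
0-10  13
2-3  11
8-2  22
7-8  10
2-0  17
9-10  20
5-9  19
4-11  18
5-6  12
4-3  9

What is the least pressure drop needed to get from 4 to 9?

30 kPa

Enumerating some paths:
4–3–0–2–9: 9+2+17+10 = 38
4–0–3–2–9: 12+2+11+10 = 35
4–3–2–9: 9+11+10 = 30
The minimum is 30 kPa via 4–3–2–9.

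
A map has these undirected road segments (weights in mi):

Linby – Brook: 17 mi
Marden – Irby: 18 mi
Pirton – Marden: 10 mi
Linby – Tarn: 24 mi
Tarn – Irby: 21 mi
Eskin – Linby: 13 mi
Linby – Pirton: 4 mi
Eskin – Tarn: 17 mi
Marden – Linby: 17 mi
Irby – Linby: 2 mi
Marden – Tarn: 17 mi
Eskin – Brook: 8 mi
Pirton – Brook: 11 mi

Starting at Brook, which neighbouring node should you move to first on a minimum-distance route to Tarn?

Eskin

Candidate routes:
Brook - Pirton - Linby - Irby - Tarn: 11+4+2+21 = 38
Brook - Eskin - Tarn: 8+17 = 25
Cheapest is Brook - Eskin - Tarn at 25 mi.
So from Brook the first move is to Eskin.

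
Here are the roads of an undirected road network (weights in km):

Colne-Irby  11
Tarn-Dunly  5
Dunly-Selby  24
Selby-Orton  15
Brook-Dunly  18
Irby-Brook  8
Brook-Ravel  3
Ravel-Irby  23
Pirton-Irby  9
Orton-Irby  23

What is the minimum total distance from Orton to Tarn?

Candidate routes:
Orton → Selby → Dunly → Tarn: 15+24+5 = 44
Orton → Irby → Brook → Dunly → Tarn: 23+8+18+5 = 54
The minimum is 44 km via Orton → Selby → Dunly → Tarn.

44 km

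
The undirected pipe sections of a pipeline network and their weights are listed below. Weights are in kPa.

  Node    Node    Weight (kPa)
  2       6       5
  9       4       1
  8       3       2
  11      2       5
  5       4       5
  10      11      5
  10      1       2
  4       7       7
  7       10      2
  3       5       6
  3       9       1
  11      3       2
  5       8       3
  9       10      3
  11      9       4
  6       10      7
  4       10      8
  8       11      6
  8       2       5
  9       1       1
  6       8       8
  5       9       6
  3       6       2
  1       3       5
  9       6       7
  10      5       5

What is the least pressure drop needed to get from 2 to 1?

9 kPa

Enumerating some paths:
2 - 6 - 3 - 9 - 1: 5+2+1+1 = 9
2 - 11 - 9 - 1: 5+4+1 = 10
The minimum is 9 kPa via 2 - 6 - 3 - 9 - 1.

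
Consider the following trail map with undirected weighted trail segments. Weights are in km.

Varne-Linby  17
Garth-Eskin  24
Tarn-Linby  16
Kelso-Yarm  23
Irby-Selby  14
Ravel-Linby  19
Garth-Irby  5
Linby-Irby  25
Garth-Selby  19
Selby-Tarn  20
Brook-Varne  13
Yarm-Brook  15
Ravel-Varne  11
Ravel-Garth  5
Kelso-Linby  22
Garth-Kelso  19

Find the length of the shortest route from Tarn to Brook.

Enumerating some paths:
Tarn–Linby–Ravel–Varne–Brook: 16+19+11+13 = 59
Tarn–Linby–Varne–Brook: 16+17+13 = 46
Cheapest is Tarn–Linby–Varne–Brook at 46 km.

46 km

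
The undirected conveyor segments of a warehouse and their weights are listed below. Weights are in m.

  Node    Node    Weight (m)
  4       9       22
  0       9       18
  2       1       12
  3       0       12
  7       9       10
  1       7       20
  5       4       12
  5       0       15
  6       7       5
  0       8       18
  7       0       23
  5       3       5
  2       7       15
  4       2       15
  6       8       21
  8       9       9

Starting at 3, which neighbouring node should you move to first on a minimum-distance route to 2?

5

Enumerating some paths:
3 - 0 - 7 - 2: 12+23+15 = 50
3 - 5 - 4 - 2: 5+12+15 = 32
The minimum is 32 m via 3 - 5 - 4 - 2.
So from 3 the first move is to 5.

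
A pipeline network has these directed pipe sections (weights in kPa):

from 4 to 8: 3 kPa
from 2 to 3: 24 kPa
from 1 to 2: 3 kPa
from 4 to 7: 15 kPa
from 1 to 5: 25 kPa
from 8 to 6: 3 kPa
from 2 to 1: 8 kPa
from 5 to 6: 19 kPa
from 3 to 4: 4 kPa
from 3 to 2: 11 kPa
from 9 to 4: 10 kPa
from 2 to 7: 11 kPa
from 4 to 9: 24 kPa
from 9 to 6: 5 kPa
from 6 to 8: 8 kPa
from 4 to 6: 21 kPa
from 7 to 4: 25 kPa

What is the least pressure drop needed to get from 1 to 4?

Enumerating some paths:
1 - 2 - 3 - 4: 3+24+4 = 31
1 - 2 - 7 - 4: 3+11+25 = 39
The minimum is 31 kPa via 1 - 2 - 3 - 4.

31 kPa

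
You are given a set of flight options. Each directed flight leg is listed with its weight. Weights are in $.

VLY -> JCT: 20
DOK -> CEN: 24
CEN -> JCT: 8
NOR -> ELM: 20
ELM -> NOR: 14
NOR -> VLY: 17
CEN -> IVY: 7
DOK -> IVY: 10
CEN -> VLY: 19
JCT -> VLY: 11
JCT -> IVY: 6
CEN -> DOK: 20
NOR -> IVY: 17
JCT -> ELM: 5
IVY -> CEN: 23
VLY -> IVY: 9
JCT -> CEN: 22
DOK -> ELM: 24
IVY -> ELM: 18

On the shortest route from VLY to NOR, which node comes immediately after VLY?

JCT

Candidate routes:
VLY → JCT → IVY → ELM → NOR: 20+6+18+14 = 58
VLY → JCT → ELM → NOR: 20+5+14 = 39
VLY → IVY → ELM → NOR: 9+18+14 = 41
Cheapest is VLY → JCT → ELM → NOR at $39.
So from VLY the first move is to JCT.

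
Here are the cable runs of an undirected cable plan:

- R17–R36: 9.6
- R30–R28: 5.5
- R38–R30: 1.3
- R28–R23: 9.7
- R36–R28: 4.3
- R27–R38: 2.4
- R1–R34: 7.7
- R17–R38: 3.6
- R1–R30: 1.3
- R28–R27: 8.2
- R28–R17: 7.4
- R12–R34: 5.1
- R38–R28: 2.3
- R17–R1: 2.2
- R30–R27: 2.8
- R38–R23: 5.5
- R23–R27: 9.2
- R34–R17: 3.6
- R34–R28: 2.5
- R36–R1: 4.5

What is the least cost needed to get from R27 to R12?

Shortest distances from R27:
R27: 0
R38: 2.4  (via R27)
R30: 2.8  (via R27)
R1: 4.1  (via R30)
R28: 4.7  (via R38)
R17: 6  (via R38)
R34: 7.2  (via R28)
R23: 7.9  (via R38)
R36: 8.6  (via R1)
R12: 12.3  (via R34)
Shortest route: R27 → R38 → R28 → R34 → R12 = 12.3.

12.3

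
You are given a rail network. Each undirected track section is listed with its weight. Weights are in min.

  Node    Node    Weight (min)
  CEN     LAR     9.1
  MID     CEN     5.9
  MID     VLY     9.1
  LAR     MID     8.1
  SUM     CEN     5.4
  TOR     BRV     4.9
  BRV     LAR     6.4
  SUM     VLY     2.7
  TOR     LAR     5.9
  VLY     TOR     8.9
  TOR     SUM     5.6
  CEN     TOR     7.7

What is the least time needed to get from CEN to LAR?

9.1 min

Enumerating some paths:
CEN–LAR: 9.1 = 9.1
CEN–TOR–LAR: 7.7+5.9 = 13.6
The minimum is 9.1 min via CEN–LAR.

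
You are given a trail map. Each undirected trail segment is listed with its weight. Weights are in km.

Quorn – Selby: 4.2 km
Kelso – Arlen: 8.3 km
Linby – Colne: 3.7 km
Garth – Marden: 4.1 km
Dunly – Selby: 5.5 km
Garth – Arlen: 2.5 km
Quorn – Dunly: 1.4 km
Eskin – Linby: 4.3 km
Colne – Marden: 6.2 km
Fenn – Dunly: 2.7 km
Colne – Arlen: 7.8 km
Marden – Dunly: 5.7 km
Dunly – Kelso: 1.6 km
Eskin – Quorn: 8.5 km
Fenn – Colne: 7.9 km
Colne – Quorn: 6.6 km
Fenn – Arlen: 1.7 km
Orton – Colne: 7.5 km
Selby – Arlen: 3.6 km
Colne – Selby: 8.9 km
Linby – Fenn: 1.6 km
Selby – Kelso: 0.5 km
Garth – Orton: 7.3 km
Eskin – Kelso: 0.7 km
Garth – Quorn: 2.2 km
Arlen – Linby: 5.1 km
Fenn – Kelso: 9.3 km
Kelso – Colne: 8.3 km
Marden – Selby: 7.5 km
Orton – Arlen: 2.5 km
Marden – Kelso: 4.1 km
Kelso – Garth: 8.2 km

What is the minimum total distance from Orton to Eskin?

7.3 km

Running Dijkstra from Orton:
Orton: 0
Arlen: 2.5  (via Orton)
Fenn: 4.2  (via Arlen)
Garth: 5  (via Arlen)
Linby: 5.8  (via Fenn)
Selby: 6.1  (via Arlen)
Kelso: 6.6  (via Selby)
Dunly: 6.9  (via Fenn)
Quorn: 7.2  (via Garth)
Eskin: 7.3  (via Kelso)
Shortest route: Orton → Arlen → Selby → Kelso → Eskin = 7.3 km.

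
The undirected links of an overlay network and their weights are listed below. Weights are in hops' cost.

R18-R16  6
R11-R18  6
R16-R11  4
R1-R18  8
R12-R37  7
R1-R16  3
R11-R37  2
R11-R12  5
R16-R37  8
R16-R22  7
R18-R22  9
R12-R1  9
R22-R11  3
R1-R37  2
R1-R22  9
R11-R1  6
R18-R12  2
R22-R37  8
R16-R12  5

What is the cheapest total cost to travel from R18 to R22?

9 hops' cost

Enumerating some paths:
R18 - R22: 9 = 9
R18 - R12 - R11 - R22: 2+5+3 = 10
The minimum is 9 hops' cost via R18 - R22.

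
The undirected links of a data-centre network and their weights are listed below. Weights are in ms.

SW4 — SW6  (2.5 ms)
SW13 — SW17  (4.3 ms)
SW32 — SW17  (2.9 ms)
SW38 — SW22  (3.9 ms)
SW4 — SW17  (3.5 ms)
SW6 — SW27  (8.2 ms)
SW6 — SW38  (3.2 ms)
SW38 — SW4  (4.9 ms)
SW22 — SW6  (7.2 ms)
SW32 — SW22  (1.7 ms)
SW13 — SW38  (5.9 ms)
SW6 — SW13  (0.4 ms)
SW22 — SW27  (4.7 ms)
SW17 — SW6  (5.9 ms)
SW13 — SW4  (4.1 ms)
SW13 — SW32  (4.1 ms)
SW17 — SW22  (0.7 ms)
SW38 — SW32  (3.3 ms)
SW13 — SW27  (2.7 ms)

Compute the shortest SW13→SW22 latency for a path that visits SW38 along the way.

Shortest SW13→SW38: SW13 → SW6 → SW38 = 3.6
Shortest SW38→SW22: SW38 → SW22 = 3.9
Total via SW38: 3.6 + 3.9 = 7.5 ms.

7.5 ms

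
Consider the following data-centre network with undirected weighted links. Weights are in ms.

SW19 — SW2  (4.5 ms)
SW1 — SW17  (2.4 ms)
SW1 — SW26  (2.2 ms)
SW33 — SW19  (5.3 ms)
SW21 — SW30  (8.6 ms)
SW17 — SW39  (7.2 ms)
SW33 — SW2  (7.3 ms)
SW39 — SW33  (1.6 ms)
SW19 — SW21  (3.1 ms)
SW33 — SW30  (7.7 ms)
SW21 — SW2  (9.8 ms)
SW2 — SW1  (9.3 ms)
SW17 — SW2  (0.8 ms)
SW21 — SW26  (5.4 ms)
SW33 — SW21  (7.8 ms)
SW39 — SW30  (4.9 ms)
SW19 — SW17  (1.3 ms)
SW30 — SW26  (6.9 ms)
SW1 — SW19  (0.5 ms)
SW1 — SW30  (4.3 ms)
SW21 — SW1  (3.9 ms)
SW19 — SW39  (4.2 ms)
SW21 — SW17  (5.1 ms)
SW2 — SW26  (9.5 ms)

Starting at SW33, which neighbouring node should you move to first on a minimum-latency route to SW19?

SW19

Candidate routes:
SW33–SW39–SW19: 1.6+4.2 = 5.8
SW33–SW19: 5.3 = 5.3
The minimum is 5.3 ms via SW33–SW19.
So from SW33 the first move is to SW19.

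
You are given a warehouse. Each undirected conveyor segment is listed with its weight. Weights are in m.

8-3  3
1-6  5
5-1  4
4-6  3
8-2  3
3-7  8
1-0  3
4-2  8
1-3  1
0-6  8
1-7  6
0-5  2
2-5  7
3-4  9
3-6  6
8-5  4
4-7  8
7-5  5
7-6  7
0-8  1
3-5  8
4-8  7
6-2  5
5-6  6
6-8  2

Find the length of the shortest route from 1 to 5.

4 m

Compare a few routes:
1–5: 4 = 4
1–3–8–0–5: 1+3+1+2 = 7
1–0–5: 3+2 = 5
The minimum is 4 m via 1–5.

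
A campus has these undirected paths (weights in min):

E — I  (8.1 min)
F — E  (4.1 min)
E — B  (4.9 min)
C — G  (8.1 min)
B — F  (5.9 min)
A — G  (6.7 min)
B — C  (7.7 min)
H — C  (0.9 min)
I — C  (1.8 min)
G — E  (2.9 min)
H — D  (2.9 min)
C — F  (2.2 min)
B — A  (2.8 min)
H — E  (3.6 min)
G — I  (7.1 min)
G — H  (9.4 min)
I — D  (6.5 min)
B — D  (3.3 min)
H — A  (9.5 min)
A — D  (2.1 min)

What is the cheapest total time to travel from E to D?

Settle nodes by increasing distance from E:
E: 0
G: 2.9  (via E)
H: 3.6  (via E)
F: 4.1  (via E)
C: 4.5  (via H)
B: 4.9  (via E)
I: 6.3  (via C)
D: 6.5  (via H)
Shortest route: E–H–D = 6.5 min.

6.5 min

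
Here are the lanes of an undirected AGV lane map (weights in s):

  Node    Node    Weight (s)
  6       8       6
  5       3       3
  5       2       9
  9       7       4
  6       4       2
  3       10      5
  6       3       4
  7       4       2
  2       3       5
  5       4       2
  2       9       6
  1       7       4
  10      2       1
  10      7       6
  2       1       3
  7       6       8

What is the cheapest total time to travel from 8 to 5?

10 s

Candidate routes:
8 - 6 - 4 - 5: 6+2+2 = 10
8 - 6 - 3 - 5: 6+4+3 = 13
The minimum is 10 s via 8 - 6 - 4 - 5.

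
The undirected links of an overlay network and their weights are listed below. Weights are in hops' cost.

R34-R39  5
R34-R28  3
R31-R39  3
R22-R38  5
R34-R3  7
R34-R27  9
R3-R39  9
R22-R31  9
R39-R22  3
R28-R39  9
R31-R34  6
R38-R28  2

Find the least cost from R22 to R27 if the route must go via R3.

Shortest R22→R3: R22–R39–R3 = 12
Shortest R3→R27: R3–R34–R27 = 16
Total via R3: 12 + 16 = 28 hops' cost.

28 hops' cost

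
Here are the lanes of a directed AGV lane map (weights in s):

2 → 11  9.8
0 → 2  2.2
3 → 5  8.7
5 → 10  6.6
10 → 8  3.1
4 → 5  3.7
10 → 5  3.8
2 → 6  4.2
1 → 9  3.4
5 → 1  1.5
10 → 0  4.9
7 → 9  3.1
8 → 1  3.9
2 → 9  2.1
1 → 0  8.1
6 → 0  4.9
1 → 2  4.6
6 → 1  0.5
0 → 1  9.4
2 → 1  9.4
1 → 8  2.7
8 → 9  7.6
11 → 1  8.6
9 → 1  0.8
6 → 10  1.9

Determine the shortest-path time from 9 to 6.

9.6 s

Enumerating some paths:
9–1–2–6: 0.8+4.6+4.2 = 9.6
9–1–0–2–6: 0.8+8.1+2.2+4.2 = 15.3
Cheapest is 9–1–2–6 at 9.6 s.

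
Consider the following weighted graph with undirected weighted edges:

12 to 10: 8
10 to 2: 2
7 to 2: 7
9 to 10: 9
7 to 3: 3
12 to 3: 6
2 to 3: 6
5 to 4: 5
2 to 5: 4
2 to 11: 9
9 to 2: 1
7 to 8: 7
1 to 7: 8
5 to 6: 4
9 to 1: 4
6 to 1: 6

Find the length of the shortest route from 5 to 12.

Running Dijkstra from 5:
5: 0
2: 4  (via 5)
6: 4  (via 5)
4: 5  (via 5)
9: 5  (via 2)
10: 6  (via 2)
1: 9  (via 9)
3: 10  (via 2)
7: 11  (via 2)
11: 13  (via 2)
12: 14  (via 10)
Shortest route: 5 → 2 → 10 → 12 = 14.

14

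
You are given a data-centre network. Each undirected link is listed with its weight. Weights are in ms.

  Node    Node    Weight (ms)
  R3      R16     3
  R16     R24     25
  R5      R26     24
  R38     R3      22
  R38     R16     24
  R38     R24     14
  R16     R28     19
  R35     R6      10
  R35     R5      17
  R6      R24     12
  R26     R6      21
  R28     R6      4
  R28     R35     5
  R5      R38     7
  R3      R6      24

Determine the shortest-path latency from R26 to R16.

Compare a few routes:
R26 - R6 - R28 - R16: 21+4+19 = 44
R26 - R6 - R3 - R16: 21+24+3 = 48
Cheapest is R26 - R6 - R28 - R16 at 44 ms.

44 ms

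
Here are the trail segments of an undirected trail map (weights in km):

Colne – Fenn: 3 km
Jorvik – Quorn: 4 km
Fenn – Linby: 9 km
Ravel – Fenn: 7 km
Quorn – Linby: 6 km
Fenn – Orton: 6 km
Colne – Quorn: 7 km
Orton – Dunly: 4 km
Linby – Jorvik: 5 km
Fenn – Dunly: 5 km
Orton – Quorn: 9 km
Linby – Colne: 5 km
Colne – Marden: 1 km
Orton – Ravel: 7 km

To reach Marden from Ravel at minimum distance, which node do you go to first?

Enumerating some paths:
Ravel–Fenn–Colne–Marden: 7+3+1 = 11
Ravel–Orton–Dunly–Fenn–Colne–Marden: 7+4+5+3+1 = 20
Ravel–Orton–Fenn–Colne–Marden: 7+6+3+1 = 17
Ravel–Fenn–Linby–Colne–Marden: 7+9+5+1 = 22
Cheapest is Ravel–Fenn–Colne–Marden at 11 km.
So from Ravel the first move is to Fenn.

Fenn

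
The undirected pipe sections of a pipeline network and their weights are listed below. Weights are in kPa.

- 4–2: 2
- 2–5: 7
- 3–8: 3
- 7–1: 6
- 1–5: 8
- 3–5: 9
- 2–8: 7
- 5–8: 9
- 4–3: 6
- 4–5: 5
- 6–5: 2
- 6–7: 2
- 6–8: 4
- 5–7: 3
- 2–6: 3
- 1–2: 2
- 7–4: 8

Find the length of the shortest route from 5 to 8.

Enumerating some paths:
5 → 6 → 8: 2+4 = 6
5 → 8: 9 = 9
5 → 7 → 6 → 8: 3+2+4 = 9
The minimum is 6 kPa via 5 → 6 → 8.

6 kPa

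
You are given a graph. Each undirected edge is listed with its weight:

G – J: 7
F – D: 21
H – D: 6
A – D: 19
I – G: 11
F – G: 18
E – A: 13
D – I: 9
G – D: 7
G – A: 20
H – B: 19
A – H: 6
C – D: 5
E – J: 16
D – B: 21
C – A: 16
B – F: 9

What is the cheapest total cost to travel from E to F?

41

Settle nodes by increasing distance from E:
E: 0
A: 13  (via E)
J: 16  (via E)
H: 19  (via A)
G: 23  (via J)
D: 25  (via H)
C: 29  (via A)
I: 34  (via G)
B: 38  (via H)
F: 41  (via G)
Shortest route: E–J–G–F = 41.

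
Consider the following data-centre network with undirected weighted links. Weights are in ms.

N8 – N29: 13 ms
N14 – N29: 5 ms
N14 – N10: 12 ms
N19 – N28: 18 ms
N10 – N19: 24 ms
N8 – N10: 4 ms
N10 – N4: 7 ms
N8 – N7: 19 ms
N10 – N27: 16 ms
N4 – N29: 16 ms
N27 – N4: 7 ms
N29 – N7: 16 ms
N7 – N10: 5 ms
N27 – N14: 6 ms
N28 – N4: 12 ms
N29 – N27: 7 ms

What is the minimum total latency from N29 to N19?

Compare a few routes:
N29 - N14 - N10 - N19: 5+12+24 = 41
N29 - N27 - N4 - N10 - N19: 7+7+7+24 = 45
N29 - N27 - N4 - N28 - N19: 7+7+12+18 = 44
The minimum is 41 ms via N29 - N14 - N10 - N19.

41 ms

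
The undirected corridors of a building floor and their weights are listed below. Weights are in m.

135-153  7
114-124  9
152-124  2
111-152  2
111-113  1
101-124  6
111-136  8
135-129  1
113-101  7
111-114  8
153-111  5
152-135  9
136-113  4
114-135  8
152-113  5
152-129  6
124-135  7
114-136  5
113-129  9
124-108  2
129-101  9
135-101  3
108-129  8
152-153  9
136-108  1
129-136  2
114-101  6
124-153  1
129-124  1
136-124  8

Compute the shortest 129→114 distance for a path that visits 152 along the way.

Best 129 to 152: 129–124–152 costing 3
Shortest 152→114: 152–111–114 = 10
Total via 152: 3 + 10 = 13 m.

13 m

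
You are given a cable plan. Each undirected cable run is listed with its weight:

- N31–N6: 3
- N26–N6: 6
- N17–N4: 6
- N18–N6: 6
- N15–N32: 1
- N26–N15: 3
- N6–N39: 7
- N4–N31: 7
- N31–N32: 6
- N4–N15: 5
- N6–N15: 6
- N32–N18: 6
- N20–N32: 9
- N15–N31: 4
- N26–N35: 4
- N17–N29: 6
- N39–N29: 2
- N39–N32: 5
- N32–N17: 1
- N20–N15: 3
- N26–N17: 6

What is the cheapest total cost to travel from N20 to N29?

11

Candidate routes:
N20 - N15 - N6 - N39 - N29: 3+6+7+2 = 18
N20 - N32 - N39 - N29: 9+5+2 = 16
N20 - N15 - N32 - N17 - N29: 3+1+1+6 = 11
N20 - N32 - N17 - N29: 9+1+6 = 16
Cheapest is N20 - N15 - N32 - N17 - N29 at 11.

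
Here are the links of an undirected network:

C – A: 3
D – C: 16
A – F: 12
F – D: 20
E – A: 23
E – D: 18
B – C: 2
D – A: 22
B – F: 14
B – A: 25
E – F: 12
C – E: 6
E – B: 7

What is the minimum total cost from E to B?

Enumerating some paths:
E → B: 7 = 7
E → C → B: 6+2 = 8
Cheapest is E → B at 7.

7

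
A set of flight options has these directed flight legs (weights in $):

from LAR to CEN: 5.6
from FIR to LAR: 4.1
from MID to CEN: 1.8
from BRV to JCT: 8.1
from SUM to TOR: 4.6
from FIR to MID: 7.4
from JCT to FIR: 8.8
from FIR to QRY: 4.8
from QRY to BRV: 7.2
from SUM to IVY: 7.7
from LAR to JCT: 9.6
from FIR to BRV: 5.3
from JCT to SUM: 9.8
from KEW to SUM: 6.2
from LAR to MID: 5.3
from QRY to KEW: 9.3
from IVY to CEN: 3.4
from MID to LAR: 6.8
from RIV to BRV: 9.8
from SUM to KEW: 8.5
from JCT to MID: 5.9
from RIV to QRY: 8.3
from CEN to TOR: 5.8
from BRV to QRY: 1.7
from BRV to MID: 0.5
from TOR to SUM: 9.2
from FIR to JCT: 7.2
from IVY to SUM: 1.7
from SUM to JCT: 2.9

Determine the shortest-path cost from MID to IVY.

$24.5

Settle nodes by increasing distance from MID:
MID: 0
CEN: 1.8  (via MID)
LAR: 6.8  (via MID)
TOR: 7.6  (via CEN)
JCT: 16.4  (via LAR)
SUM: 16.8  (via TOR)
IVY: 24.5  (via SUM)
Shortest route: MID–CEN–TOR–SUM–IVY = $24.5.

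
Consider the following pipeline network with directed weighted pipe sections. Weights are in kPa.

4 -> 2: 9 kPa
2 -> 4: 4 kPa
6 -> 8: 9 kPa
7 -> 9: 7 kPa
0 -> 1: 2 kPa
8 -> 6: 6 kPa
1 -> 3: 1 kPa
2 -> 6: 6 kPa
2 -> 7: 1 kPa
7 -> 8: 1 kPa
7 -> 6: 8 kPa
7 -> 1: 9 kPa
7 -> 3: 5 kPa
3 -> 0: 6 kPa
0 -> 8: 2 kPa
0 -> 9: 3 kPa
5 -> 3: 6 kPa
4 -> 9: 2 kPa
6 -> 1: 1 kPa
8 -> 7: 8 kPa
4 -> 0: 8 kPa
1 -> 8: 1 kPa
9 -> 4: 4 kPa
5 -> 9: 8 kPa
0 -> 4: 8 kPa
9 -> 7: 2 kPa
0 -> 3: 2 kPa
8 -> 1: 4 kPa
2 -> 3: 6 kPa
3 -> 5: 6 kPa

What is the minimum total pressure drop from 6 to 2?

24 kPa

Compare a few routes:
6 - 1 - 8 - 7 - 9 - 4 - 2: 1+1+8+7+4+9 = 30
6 - 1 - 3 - 5 - 9 - 4 - 2: 1+1+6+8+4+9 = 29
6 - 1 - 3 - 0 - 9 - 4 - 2: 1+1+6+3+4+9 = 24
6 - 1 - 3 - 0 - 4 - 2: 1+1+6+8+9 = 25
Cheapest is 6 - 1 - 3 - 0 - 9 - 4 - 2 at 24 kPa.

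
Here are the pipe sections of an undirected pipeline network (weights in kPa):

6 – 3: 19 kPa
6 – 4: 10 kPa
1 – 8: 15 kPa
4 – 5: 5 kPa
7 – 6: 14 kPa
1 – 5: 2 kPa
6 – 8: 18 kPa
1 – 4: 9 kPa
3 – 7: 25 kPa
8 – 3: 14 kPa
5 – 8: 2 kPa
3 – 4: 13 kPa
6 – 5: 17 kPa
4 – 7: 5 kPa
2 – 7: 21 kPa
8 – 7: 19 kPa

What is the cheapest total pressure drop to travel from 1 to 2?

33 kPa

Settle nodes by increasing distance from 1:
1: 0
5: 2  (via 1)
8: 4  (via 5)
4: 7  (via 5)
7: 12  (via 4)
6: 17  (via 4)
3: 18  (via 8)
2: 33  (via 7)
Shortest route: 1–5–4–7–2 = 33 kPa.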